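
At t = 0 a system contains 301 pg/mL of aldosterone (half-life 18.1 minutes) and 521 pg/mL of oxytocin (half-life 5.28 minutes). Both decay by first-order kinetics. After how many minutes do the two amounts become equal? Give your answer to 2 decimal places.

5.90 minutes

Set 301·(1/2)^(t/18.1) = 521·(1/2)^(t/5.28).
Taking log₂: log₂(301/521) = t·(1/18.1 − 1/5.28).
log₂(0.57774) = -0.79152; 1/18.1 − 1/5.28 = -0.13415.
t = -0.79152 / -0.13415 ≈ 5.9005 minutes.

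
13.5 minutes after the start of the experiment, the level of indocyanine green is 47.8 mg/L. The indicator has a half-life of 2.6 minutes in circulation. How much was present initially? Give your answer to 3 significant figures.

1750 mg/L

Number of half-lives elapsed: n = 13.5/2.6 ≈ 5.1923.
A₀ = A × 2^n = 47.8 × 2^5.1923 = 47.8 × 36.563 ≈ 1747.7 mg/L.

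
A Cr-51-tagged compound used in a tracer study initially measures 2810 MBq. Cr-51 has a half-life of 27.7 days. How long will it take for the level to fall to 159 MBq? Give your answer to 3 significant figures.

115 days

Fraction remaining = 159/2810 ≈ 0.056584.
n = log₂(2810/159) = ln(17.673)/ln 2 ≈ 4.1435 half-lives.
t = n × t½ = 4.1435 × 27.7 ≈ 114.77 days.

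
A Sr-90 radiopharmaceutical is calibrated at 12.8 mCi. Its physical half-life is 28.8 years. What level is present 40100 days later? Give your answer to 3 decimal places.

Convert the elapsed time: 40100 days = 109.863 years.
Number of half-lives: n = 109.863/28.8 ≈ 3.8147.
Remaining = 12.8 × (1/2)^3.8147 = 12.8 × 0.071066 ≈ 0.90965 mCi.

0.910 mCi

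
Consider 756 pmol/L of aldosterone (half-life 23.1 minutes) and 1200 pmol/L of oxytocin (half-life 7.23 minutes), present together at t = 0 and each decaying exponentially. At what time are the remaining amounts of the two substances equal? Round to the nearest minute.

7 minutes

Set 756·(1/2)^(t/23.1) = 1200·(1/2)^(t/7.23).
Taking log₂: log₂(756/1200) = t·(1/23.1 − 1/7.23).
log₂(0.63) = -0.66658; 1/23.1 − 1/7.23 = -0.095023.
t = -0.66658 / -0.095023 ≈ 7.0149 minutes.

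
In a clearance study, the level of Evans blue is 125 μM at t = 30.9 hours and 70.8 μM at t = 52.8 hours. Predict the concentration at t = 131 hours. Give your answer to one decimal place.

Over Δt = 52.8 − 30.9 = 21.9 hours, the level fell by a factor of 125/70.8 ≈ 1.7655.
n = log₂(1.7655) ≈ 0.82011 half-lives, so t½ = 21.9/0.82011 ≈ 26.704 hours.
From t = 52.8 to t = 131: 70.8 × (1/2)^((131−52.8)/26.704) ≈ 9.3002 μM.

9.3 μM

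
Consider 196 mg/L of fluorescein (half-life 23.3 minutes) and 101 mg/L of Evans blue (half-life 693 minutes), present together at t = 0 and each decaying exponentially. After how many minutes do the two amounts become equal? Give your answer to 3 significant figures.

23.1 minutes

Set 196·(1/2)^(t/23.3) = 101·(1/2)^(t/693).
Taking log₂: log₂(196/101) = t·(1/23.3 − 1/693).
log₂(1.9406) = 0.9565; 1/23.3 − 1/693 = 0.041475.
t = 0.9565 / 0.041475 ≈ 23.062 minutes.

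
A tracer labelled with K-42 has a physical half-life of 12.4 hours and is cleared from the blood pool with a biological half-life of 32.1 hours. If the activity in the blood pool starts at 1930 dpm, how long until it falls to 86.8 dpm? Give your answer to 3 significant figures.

40.0 hours

1/t_eff = 1/t_phys + 1/t_biol = 1/12.4 + 1/32.1 = 0.1118 per hour.
t_eff = 12.4 × 32.1 / (12.4 + 32.1) ≈ 8.9447 hours.
n = log₂(1930/86.8) ≈ 4.4748; t = 4.4748 × 8.9447 ≈ 40.025 hours.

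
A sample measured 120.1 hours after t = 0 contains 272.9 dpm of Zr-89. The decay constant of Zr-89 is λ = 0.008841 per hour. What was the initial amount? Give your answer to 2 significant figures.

790 dpm

t½ = ln 2 / λ = 0.69315 / 0.008841 ≈ 78.401 hours.
Number of half-lives elapsed: n = 120.1/78.401 ≈ 1.5319.
A₀ = A × 2^n = 272.9 × 2^1.5319 = 272.9 × 2.8916 ≈ 789.11 dpm.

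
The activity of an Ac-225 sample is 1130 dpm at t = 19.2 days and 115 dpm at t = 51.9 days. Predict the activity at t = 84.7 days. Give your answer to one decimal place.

11.6 dpm

Over Δt = 51.9 − 19.2 = 32.7 days, the level fell by a factor of 1130/115 ≈ 9.8261.
n = log₂(9.8261) ≈ 3.2966 half-lives, so t½ = 32.7/3.2966 ≈ 9.9193 days.
From t = 51.9 to t = 84.7: 115 × (1/2)^((84.7−51.9)/9.9193) ≈ 11.622 dpm.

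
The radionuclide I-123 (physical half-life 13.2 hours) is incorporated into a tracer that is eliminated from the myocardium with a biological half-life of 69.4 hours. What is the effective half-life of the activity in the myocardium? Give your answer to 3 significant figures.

1/t_eff = 1/t_phys + 1/t_biol = 1/13.2 + 1/69.4 = 0.090167 per hour.
t_eff = 13.2 × 69.4 / (13.2 + 69.4) ≈ 11.091 hours.

11.1 hours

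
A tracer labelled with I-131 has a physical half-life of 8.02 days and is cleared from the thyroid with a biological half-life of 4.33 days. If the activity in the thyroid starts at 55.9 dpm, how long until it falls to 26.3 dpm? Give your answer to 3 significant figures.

1/t_eff = 1/t_phys + 1/t_biol = 1/8.02 + 1/4.33 = 0.35564 per day.
t_eff = 8.02 × 4.33 / (8.02 + 4.33) ≈ 2.8119 days.
n = log₂(55.9/26.3) ≈ 1.0878; t = 1.0878 × 2.8119 ≈ 3.0587 days.

3.06 days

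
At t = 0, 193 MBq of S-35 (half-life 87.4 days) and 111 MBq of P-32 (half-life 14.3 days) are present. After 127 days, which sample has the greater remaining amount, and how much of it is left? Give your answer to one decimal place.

S-35: 193 × (1/2)^1.4531 ≈ 70.491 MBq.
P-32: 111 × (1/2)^8.8811 ≈ 0.23542 MBq.
S-35 has more remaining, at ≈ 70.491 MBq.

S-35, 70.5 MBq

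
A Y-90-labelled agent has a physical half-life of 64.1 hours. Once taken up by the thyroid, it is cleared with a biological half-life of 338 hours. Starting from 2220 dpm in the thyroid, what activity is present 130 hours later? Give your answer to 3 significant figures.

417 dpm

1/t_eff = 1/t_phys + 1/t_biol = 1/64.1 + 1/338 = 0.018559 per hour.
t_eff = 64.1 × 338 / (64.1 + 338) ≈ 53.882 hours.
Remaining = 2220 × (1/2)^(130/53.882) = 2220 × (1/2)^2.4127 ≈ 416.93 dpm.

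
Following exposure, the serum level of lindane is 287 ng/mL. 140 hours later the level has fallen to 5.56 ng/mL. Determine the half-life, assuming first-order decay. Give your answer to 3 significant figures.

24.6 hours

A/A₀ = 5.56/287 ≈ 0.019373.
n = log₂(51.619) ≈ 5.6898 half-lives elapsed in 140 hours.
t½ = 140/5.6898 ≈ 24.605 hours.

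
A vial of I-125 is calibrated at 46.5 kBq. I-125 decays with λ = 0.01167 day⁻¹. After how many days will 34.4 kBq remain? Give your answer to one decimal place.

t½ = ln 2 / λ = 0.69315 / 0.01167 ≈ 59.396 days.
Fraction remaining = 34.4/46.5 ≈ 0.73978.
n = log₂(46.5/34.4) = ln(1.3517)/ln 2 ≈ 0.43482 half-lives.
t = n × t½ = 0.43482 × 59.396 ≈ 25.827 days.

25.8 days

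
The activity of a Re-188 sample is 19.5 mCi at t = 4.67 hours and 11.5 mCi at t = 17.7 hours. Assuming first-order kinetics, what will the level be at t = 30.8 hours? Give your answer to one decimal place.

6.8 mCi

Over Δt = 17.7 − 4.67 = 13.03 hours, the level fell by a factor of 19.5/11.5 ≈ 1.6957.
n = log₂(1.6957) ≈ 0.76184 half-lives, so t½ = 13.03/0.76184 ≈ 17.103 hours.
From t = 17.7 to t = 30.8: 11.5 × (1/2)^((30.8−17.7)/17.103) ≈ 6.7628 mCi.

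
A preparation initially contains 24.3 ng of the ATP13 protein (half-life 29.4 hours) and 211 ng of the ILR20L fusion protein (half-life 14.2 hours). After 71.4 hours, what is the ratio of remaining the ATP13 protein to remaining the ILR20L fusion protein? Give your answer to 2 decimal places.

ATP13 protein: 24.3 × (1/2)^(71.4/29.4) = 24.3 × (1/2)^2.4286 ≈ 4.5137 ng.
ILR20L fusion protein: 211 × (1/2)^(71.4/14.2) = 211 × (1/2)^5.0282 ≈ 6.4663 ng.
Ratio ≈ 4.5137 / 6.4663 ≈ 0.69804.

0.70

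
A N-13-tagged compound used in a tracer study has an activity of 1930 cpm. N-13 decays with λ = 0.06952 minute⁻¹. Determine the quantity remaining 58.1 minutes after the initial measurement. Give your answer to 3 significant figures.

34.0 cpm

t½ = ln 2 / λ = 0.69315 / 0.06952 ≈ 9.9705 minutes.
Number of half-lives: n = 58.1/9.9705 ≈ 5.8272.
Remaining = 1930 × (1/2)^5.8272 = 1930 × 0.017613 ≈ 33.993 cpm.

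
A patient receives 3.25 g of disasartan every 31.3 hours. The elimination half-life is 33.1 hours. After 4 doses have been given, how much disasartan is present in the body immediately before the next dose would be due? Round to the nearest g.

3 g

The 4 doses were given 125.2, 93.9, 62.6, 31.3 hours ago.
Total = 3.25·(1/2)^(125.2/33.1) + 3.25·(1/2)^(93.9/33.1) + 3.25·(1/2)^(62.6/33.1) + 3.25·(1/2)^(31.3/33.1)
      = 0.23618 + 0.45489 + 0.87612 + 1.6874 ≈ 3.2546 g.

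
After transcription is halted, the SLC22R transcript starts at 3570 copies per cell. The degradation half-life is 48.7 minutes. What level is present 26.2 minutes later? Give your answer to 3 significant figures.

2460 copies per cell

Number of half-lives: n = 26.2/48.7 ≈ 0.53799.
Remaining = 3570 × (1/2)^0.53799 = 3570 × 0.68873 ≈ 2458.8 copies per cell.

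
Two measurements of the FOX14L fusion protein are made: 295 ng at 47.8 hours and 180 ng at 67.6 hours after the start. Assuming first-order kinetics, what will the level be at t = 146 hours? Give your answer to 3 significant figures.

Over Δt = 67.6 − 47.8 = 19.8 hours, the level fell by a factor of 295/180 ≈ 1.6389.
n = log₂(1.6389) ≈ 0.71272 half-lives, so t½ = 19.8/0.71272 ≈ 27.781 hours.
From t = 67.6 to t = 146: 180 × (1/2)^((146−67.6)/27.781) ≈ 25.453 ng.

25.5 ng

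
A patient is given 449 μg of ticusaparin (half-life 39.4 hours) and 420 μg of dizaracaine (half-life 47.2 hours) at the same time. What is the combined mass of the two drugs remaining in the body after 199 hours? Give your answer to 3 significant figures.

ticusaparin: 449 × (1/2)^(199/39.4) = 449 × (1/2)^5.0508 ≈ 13.546 μg.
dizaracaine: 420 × (1/2)^(199/47.2) = 420 × (1/2)^4.2161 ≈ 22.598 μg.
Total = 13.546 + 22.598 ≈ 36.144 μg.

36.1 μg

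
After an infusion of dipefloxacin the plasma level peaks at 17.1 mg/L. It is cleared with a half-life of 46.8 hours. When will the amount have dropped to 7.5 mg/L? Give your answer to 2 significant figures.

Fraction remaining = 7.5/17.1 ≈ 0.4386.
n = log₂(17.1/7.5) = ln(2.28)/ln 2 ≈ 1.189 half-lives.
t = n × t½ = 1.189 × 46.8 ≈ 55.647 hours.

56 hours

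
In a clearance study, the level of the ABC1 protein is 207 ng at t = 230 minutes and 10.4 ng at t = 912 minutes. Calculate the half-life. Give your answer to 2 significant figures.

Over Δt = 912 − 230 = 682 minutes, the level fell by a factor of 207/10.4 ≈ 19.904.
n = log₂(19.904) ≈ 4.315 half-lives, so t½ = 682/4.315 ≈ 158.05 minutes.

160 minutes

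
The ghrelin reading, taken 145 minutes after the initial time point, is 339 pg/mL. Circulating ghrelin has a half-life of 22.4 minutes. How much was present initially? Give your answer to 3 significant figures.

Number of half-lives elapsed: n = 145/22.4 ≈ 6.4732.
A₀ = A × 2^n = 339 × 2^6.4732 = 339 × 88.845 ≈ 30118 pg/mL.

30100 pg/mL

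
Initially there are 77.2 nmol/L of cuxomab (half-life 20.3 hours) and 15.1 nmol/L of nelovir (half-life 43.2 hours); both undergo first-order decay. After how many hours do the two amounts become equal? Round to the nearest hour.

90 hours

Set 77.2·(1/2)^(t/20.3) = 15.1·(1/2)^(t/43.2).
Taking log₂: log₂(77.2/15.1) = t·(1/20.3 − 1/43.2).
log₂(5.1126) = 2.3541; 1/20.3 − 1/43.2 = 0.026113.
t = 2.3541 / 0.026113 ≈ 90.149 hours.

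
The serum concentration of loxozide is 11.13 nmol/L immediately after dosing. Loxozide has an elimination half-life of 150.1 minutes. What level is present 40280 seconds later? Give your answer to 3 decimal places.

Convert the elapsed time: 40280 seconds = 671.333 minutes.
Number of half-lives: n = 671.333/150.1 ≈ 4.4726.
Remaining = 11.13 × (1/2)^4.4726 = 11.13 × 0.045042 ≈ 0.50132 nmol/L.

0.501 nmol/L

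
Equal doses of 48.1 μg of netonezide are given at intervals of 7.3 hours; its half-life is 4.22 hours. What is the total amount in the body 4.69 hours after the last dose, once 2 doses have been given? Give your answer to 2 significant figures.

29 μg

The 2 doses were given 11.99, 4.69 hours ago.
Total = 48.1·(1/2)^(11.99/4.22) + 48.1·(1/2)^(4.69/4.22)
      = 6.712 + 22.263 ≈ 28.975 μg.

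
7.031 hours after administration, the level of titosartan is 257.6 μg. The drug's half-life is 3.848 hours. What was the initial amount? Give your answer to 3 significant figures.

914 μg

Number of half-lives elapsed: n = 7.031/3.848 ≈ 1.8272.
A₀ = A × 2^n = 257.6 × 2^1.8272 = 257.6 × 3.5484 ≈ 914.08 μg.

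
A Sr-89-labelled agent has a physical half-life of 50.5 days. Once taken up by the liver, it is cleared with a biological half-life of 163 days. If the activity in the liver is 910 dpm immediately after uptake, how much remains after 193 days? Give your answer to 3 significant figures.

28.3 dpm

1/t_eff = 1/t_phys + 1/t_biol = 1/50.5 + 1/163 = 0.025937 per day.
t_eff = 50.5 × 163 / (50.5 + 163) ≈ 38.555 days.
Remaining = 910 × (1/2)^(193/38.555) = 910 × (1/2)^5.0058 ≈ 28.323 dpm.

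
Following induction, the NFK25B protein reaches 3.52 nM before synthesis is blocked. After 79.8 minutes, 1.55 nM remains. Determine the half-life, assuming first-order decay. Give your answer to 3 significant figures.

A/A₀ = 1.55/3.52 ≈ 0.44034.
n = log₂(2.271) ≈ 1.1833 half-lives elapsed in 79.8 minutes.
t½ = 79.8/1.1833 ≈ 67.438 minutes.

67.4 minutes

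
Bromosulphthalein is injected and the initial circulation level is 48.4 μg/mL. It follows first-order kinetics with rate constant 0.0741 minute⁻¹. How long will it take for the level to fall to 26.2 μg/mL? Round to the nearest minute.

8 minutes

t½ = ln 2 / λ = 0.69315 / 0.0741 ≈ 9.3542 minutes.
Fraction remaining = 26.2/48.4 ≈ 0.54132.
n = log₂(48.4/26.2) = ln(1.8473)/ln 2 ≈ 0.88544 half-lives.
t = n × t½ = 0.88544 × 9.3542 ≈ 8.2826 minutes.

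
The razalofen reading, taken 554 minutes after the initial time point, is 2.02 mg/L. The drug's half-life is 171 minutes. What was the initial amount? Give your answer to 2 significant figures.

Number of half-lives elapsed: n = 554/171 ≈ 3.2398.
A₀ = A × 2^n = 2.02 × 2^3.2398 = 2.02 × 9.4464 ≈ 19.082 mg/L.

19 mg/L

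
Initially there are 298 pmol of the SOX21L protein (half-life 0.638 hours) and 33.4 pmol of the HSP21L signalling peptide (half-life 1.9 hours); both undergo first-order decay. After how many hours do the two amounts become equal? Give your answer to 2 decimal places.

Set 298·(1/2)^(t/0.638) = 33.4·(1/2)^(t/1.9).
Taking log₂: log₂(298/33.4) = t·(1/0.638 − 1/1.9).
log₂(8.9222) = 3.1574; 1/0.638 − 1/1.9 = 1.0411.
t = 3.1574 / 1.0411 ≈ 3.0328 hours.

3.03 hours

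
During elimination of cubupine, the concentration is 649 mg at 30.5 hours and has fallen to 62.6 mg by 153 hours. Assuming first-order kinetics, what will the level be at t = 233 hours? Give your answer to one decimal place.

13.6 mg

Over Δt = 153 − 30.5 = 122.5 hours, the level fell by a factor of 649/62.6 ≈ 10.367.
n = log₂(10.367) ≈ 3.374 half-lives, so t½ = 122.5/3.374 ≈ 36.307 hours.
From t = 153 to t = 233: 62.6 × (1/2)^((233−153)/36.307) ≈ 13.592 mg.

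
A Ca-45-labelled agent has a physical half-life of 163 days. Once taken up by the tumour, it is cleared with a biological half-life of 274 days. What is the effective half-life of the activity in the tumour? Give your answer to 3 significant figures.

1/t_eff = 1/t_phys + 1/t_biol = 1/163 + 1/274 = 0.0097846 per day.
t_eff = 163 × 274 / (163 + 274) ≈ 102.2 days.

102 days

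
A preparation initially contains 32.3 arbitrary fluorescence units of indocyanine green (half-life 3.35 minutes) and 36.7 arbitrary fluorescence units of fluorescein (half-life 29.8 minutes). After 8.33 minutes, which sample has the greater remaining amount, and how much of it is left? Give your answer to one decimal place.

fluorescein, 30.2 arbitrary fluorescence units

indocyanine green: 32.3 × (1/2)^2.4866 ≈ 5.7633 arbitrary fluorescence units.
fluorescein: 36.7 × (1/2)^0.27953 ≈ 30.236 arbitrary fluorescence units.
Fluorescein has more remaining, at ≈ 30.236 arbitrary fluorescence units.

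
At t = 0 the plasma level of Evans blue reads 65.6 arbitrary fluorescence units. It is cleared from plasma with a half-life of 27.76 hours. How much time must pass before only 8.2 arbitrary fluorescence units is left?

83.28 hours

8.2/65.6 = 1/8, so 3 half-lives have elapsed.
t = 3 × 27.76 = 83.28 hours.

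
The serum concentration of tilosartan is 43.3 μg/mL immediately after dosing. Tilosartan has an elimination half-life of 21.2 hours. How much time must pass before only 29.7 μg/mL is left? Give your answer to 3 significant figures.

Fraction remaining = 29.7/43.3 ≈ 0.68591.
n = log₂(43.3/29.7) = ln(1.4579)/ln 2 ≈ 0.5439 half-lives.
t = n × t½ = 0.5439 × 21.2 ≈ 11.531 hours.

11.5 hours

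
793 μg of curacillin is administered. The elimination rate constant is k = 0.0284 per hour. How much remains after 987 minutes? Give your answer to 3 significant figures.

t½ = ln 2 / k = 0.69315 / 0.0284 ≈ 24.407 hours.
Convert the elapsed time: 987 minutes = 16.45 hours.
Number of half-lives: n = 16.45/24.407 ≈ 0.674.
Remaining = 793 × (1/2)^0.674 = 793 × 0.62677 ≈ 497.03 μg.

497 μg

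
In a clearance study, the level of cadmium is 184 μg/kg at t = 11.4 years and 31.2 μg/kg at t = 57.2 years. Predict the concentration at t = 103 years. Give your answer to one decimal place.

5.3 μg/kg

Over Δt = 57.2 − 11.4 = 45.8 years, the level fell by a factor of 184/31.2 ≈ 5.8974.
n = log₂(5.8974) ≈ 2.5601 half-lives, so t½ = 45.8/2.5601 ≈ 17.89 years.
From t = 57.2 to t = 103: 31.2 × (1/2)^((103−57.2)/17.89) ≈ 5.2904 μg/kg.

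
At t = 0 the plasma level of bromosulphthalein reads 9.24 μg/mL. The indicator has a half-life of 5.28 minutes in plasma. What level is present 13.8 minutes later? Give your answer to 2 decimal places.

1.51 μg/mL

Number of half-lives: n = 13.8/5.28 ≈ 2.6136.
Remaining = 9.24 × (1/2)^2.6136 = 9.24 × 0.16339 ≈ 1.5097 μg/mL.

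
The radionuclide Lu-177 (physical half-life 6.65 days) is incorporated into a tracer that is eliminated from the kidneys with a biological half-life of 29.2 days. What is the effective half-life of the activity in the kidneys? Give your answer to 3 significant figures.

5.42 days

1/t_eff = 1/t_phys + 1/t_biol = 1/6.65 + 1/29.2 = 0.18462 per day.
t_eff = 6.65 × 29.2 / (6.65 + 29.2) ≈ 5.4165 days.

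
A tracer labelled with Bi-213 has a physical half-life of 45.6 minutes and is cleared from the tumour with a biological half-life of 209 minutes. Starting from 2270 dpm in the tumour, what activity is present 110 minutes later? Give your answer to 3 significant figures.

296 dpm

1/t_eff = 1/t_phys + 1/t_biol = 1/45.6 + 1/209 = 0.026715 per minute.
t_eff = 45.6 × 209 / (45.6 + 209) ≈ 37.433 minutes.
Remaining = 2270 × (1/2)^(110/37.433) = 2270 × (1/2)^2.9386 ≈ 296.09 dpm.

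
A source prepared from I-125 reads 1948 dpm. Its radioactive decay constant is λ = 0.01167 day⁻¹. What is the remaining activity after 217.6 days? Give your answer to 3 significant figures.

154 dpm

t½ = ln 2 / λ = 0.69315 / 0.01167 ≈ 59.396 days.
Number of half-lives: n = 217.6/59.396 ≈ 3.6636.
Remaining = 1948 × (1/2)^3.6636 = 1948 × 0.078914 ≈ 153.73 dpm.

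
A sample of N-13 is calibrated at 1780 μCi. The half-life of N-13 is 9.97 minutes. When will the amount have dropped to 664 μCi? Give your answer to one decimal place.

Fraction remaining = 664/1780 ≈ 0.37303.
n = log₂(1780/664) = ln(2.6807)/ln 2 ≈ 1.4226 half-lives.
t = n × t½ = 1.4226 × 9.97 ≈ 14.184 minutes.

14.2 minutes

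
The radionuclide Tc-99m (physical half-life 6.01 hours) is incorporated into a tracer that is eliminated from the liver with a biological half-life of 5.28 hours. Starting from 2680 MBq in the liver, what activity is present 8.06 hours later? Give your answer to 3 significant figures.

367 MBq

1/t_eff = 1/t_phys + 1/t_biol = 1/6.01 + 1/5.28 = 0.35578 per hour.
t_eff = 6.01 × 5.28 / (6.01 + 5.28) ≈ 2.8107 hours.
Remaining = 2680 × (1/2)^(8.06/2.8107) = 2680 × (1/2)^2.8676 ≈ 367.2 MBq.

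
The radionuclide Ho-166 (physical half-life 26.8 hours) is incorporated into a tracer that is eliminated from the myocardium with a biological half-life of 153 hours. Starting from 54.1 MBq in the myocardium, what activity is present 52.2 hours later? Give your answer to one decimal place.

1/t_eff = 1/t_phys + 1/t_biol = 1/26.8 + 1/153 = 0.043849 per hour.
t_eff = 26.8 × 153 / (26.8 + 153) ≈ 22.805 hours.
Remaining = 54.1 × (1/2)^(52.2/22.805) = 54.1 × (1/2)^2.2889 ≈ 11.07 MBq.

11.1 MBq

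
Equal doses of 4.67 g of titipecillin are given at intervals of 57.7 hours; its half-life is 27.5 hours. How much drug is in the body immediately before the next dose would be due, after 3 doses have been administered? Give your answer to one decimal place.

The 3 doses were given 173.1, 115.4, 57.7 hours ago.
Total = 4.67·(1/2)^(173.1/27.5) + 4.67·(1/2)^(115.4/27.5) + 4.67·(1/2)^(57.7/27.5)
      = 0.059494 + 0.25473 + 1.0907 ≈ 1.4049 g.

1.4 g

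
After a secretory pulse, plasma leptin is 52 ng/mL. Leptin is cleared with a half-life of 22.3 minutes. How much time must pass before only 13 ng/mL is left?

44.6 minutes

13/52 = 1/4, so 2 half-lives have elapsed.
t = 2 × 22.3 = 44.6 minutes.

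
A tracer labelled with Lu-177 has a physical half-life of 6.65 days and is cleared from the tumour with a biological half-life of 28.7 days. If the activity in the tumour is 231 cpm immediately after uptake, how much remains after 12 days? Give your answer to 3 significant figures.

49.5 cpm

1/t_eff = 1/t_phys + 1/t_biol = 1/6.65 + 1/28.7 = 0.18522 per day.
t_eff = 6.65 × 28.7 / (6.65 + 28.7) ≈ 5.399 days.
Remaining = 231 × (1/2)^(12/5.399) = 231 × (1/2)^2.2226 ≈ 49.492 cpm.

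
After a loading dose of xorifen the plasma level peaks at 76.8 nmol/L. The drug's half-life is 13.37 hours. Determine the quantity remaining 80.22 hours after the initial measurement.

Elapsed time is 6 half-lives (80.22/13.37).
Each half-life halves the amount: 76.8 × (1/2)^6 = 76.8/64 = 1.2 nmol/L.

1.2 nmol/L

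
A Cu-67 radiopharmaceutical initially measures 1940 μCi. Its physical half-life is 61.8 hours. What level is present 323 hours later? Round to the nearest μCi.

Number of half-lives: n = 323/61.8 ≈ 5.2265.
Remaining = 1940 × (1/2)^5.2265 = 1940 × 0.026709 ≈ 51.815 μCi.

52 μCi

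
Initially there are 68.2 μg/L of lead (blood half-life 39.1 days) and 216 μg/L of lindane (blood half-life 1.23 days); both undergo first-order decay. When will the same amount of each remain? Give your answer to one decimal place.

Set 68.2·(1/2)^(t/39.1) = 216·(1/2)^(t/1.23).
Taking log₂: log₂(68.2/216) = t·(1/39.1 − 1/1.23).
log₂(0.31574) = -1.6632; 1/39.1 − 1/1.23 = -0.78743.
t = -1.6632 / -0.78743 ≈ 2.1122 days.

2.1 days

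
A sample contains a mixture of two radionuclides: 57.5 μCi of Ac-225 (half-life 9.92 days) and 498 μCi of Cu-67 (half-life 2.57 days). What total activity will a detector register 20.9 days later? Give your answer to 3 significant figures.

15.1 μCi

Ac-225: 57.5 × (1/2)^(20.9/9.92) = 57.5 × (1/2)^2.1069 ≈ 13.349 μCi.
Cu-67: 498 × (1/2)^(20.9/2.57) = 498 × (1/2)^8.1323 ≈ 1.7749 μCi.
Total = 13.349 + 1.7749 ≈ 15.124 μCi.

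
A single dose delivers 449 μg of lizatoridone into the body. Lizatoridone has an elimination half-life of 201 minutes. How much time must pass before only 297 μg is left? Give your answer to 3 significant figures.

Fraction remaining = 297/449 ≈ 0.66147.
n = log₂(449/297) = ln(1.5118)/ln 2 ≈ 0.59625 half-lives.
t = n × t½ = 0.59625 × 201 ≈ 119.85 minutes.

120 minutes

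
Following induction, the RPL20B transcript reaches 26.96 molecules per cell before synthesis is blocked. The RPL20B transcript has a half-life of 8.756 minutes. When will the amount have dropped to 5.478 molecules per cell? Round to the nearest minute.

20 minutes

Fraction remaining = 5.478/26.96 ≈ 0.20319.
n = log₂(26.96/5.478) = ln(4.9215)/ln 2 ≈ 2.2991 half-lives.
t = n × t½ = 2.2991 × 8.756 ≈ 20.131 minutes.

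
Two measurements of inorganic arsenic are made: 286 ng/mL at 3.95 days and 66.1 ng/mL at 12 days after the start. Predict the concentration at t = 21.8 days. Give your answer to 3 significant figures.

11.1 ng/mL

Over Δt = 12 − 3.95 = 8.05 days, the level fell by a factor of 286/66.1 ≈ 4.3268.
n = log₂(4.3268) ≈ 2.1133 half-lives, so t½ = 8.05/2.1133 ≈ 3.8092 days.
From t = 12 to t = 21.8: 66.1 × (1/2)^((21.8−12)/3.8092) ≈ 11.111 ng/mL.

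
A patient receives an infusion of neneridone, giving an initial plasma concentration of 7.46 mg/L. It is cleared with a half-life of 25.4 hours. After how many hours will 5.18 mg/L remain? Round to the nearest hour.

Fraction remaining = 5.18/7.46 ≈ 0.69437.
n = log₂(7.46/5.18) = ln(1.4402)/ln 2 ≈ 0.52622 half-lives.
t = n × t½ = 0.52622 × 25.4 ≈ 13.366 hours.

13 hours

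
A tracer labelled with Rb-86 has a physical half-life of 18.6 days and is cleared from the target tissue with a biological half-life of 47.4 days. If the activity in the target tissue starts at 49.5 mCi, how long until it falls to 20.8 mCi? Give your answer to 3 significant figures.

1/t_eff = 1/t_phys + 1/t_biol = 1/18.6 + 1/47.4 = 0.07486 per day.
t_eff = 18.6 × 47.4 / (18.6 + 47.4) ≈ 13.358 days.
n = log₂(49.5/20.8) ≈ 1.2508; t = 1.2508 × 13.358 ≈ 16.709 days.

16.7 days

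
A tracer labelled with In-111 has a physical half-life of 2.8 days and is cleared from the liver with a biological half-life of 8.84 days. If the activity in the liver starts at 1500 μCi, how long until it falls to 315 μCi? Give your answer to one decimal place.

4.8 days

1/t_eff = 1/t_phys + 1/t_biol = 1/2.8 + 1/8.84 = 0.47027 per day.
t_eff = 2.8 × 8.84 / (2.8 + 8.84) ≈ 2.1265 days.
n = log₂(1500/315) ≈ 2.2515; t = 2.2515 × 2.1265 ≈ 4.7878 days.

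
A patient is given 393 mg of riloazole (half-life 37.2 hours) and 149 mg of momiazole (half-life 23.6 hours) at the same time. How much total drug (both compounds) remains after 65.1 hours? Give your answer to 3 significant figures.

riloazole: 393 × (1/2)^(65.1/37.2) = 393 × (1/2)^1.75 ≈ 116.84 mg.
momiazole: 149 × (1/2)^(65.1/23.6) = 149 × (1/2)^2.7585 ≈ 22.019 mg.
Total = 116.84 + 22.019 ≈ 138.86 mg.

139 mg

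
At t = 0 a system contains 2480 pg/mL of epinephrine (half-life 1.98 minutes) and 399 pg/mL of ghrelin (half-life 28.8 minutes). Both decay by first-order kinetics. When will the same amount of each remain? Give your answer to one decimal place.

5.6 minutes

Set 2480·(1/2)^(t/1.98) = 399·(1/2)^(t/28.8).
Taking log₂: log₂(2480/399) = t·(1/1.98 − 1/28.8).
log₂(6.2155) = 2.6359; 1/1.98 − 1/28.8 = 0.47033.
t = 2.6359 / 0.47033 ≈ 5.6043 minutes.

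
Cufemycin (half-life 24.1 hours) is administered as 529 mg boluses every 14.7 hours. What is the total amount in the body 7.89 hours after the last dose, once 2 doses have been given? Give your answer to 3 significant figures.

698 mg

The 2 doses were given 22.59, 7.89 hours ago.
Total = 529·(1/2)^(22.59/24.1) + 529·(1/2)^(7.89/24.1)
      = 276.24 + 421.6 ≈ 697.84 mg.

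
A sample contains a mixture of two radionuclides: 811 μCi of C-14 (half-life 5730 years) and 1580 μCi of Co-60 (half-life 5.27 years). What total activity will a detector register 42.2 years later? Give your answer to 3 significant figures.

C-14: 811 × (1/2)^(42.2/5730) = 811 × (1/2)^0.0073647 ≈ 806.87 μCi.
Co-60: 1580 × (1/2)^(42.2/5.27) = 1580 × (1/2)^8.0076 ≈ 6.1395 μCi.
Total = 806.87 + 6.1395 ≈ 813.01 μCi.

813 μCi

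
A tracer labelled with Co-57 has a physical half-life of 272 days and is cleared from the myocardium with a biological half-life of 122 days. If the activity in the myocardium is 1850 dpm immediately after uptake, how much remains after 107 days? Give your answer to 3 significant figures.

767 dpm

1/t_eff = 1/t_phys + 1/t_biol = 1/272 + 1/122 = 0.011873 per day.
t_eff = 272 × 122 / (272 + 122) ≈ 84.223 days.
Remaining = 1850 × (1/2)^(107/84.223) = 1850 × (1/2)^1.2704 ≈ 766.89 dpm.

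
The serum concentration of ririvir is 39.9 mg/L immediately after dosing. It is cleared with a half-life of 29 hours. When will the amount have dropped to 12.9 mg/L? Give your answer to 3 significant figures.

47.2 hours

Fraction remaining = 12.9/39.9 ≈ 0.32331.
n = log₂(39.9/12.9) = ln(3.093)/ln 2 ≈ 1.629 half-lives.
t = n × t½ = 1.629 × 29 ≈ 47.242 hours.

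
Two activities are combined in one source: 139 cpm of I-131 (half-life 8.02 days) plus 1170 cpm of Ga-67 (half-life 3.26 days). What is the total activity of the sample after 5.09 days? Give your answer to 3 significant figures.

486 cpm

I-131: 139 × (1/2)^(5.09/8.02) = 139 × (1/2)^0.63466 ≈ 89.529 cpm.
Ga-67: 1170 × (1/2)^(5.09/3.26) = 1170 × (1/2)^1.5613 ≈ 396.44 cpm.
Total = 89.529 + 396.44 ≈ 485.96 cpm.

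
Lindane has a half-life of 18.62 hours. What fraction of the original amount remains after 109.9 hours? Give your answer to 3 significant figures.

n = 109.9/18.62 ≈ 5.9023 half-lives.
Fraction remaining = (1/2)^5.9023 ≈ 0.01672.

0.0167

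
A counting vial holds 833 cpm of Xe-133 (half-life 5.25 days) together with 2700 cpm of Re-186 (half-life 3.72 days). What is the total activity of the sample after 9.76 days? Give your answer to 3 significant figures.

Xe-133: 833 × (1/2)^(9.76/5.25) = 833 × (1/2)^1.859 ≈ 229.62 cpm.
Re-186: 2700 × (1/2)^(9.76/3.72) = 2700 × (1/2)^2.6237 ≈ 438.09 cpm.
Total = 229.62 + 438.09 ≈ 667.71 cpm.

668 cpm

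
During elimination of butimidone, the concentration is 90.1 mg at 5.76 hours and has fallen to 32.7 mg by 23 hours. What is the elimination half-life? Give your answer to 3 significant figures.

Over Δt = 23 − 5.76 = 17.24 hours, the level fell by a factor of 90.1/32.7 ≈ 2.7554.
n = log₂(2.7554) ≈ 1.4622 half-lives, so t½ = 17.24/1.4622 ≈ 11.79 hours.

11.8 hours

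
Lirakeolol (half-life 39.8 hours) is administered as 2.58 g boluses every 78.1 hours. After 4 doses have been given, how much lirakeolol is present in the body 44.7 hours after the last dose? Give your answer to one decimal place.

1.6 g

The 4 doses were given 279, 200.9, 122.8, 44.7 hours ago.
Total = 2.58·(1/2)^(279/39.8) + 2.58·(1/2)^(200.9/39.8) + 2.58·(1/2)^(122.8/39.8) + 2.58·(1/2)^(44.7/39.8)
      = 0.020016 + 0.078001 + 0.30396 + 1.1845 ≈ 1.5865 g.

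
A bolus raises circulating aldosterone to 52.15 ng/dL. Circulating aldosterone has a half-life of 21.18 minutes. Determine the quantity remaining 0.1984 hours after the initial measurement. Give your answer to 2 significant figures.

35 ng/dL

Convert the elapsed time: 0.1984 hours = 11.904 minutes.
Number of half-lives: n = 11.904/21.18 ≈ 0.56204.
Remaining = 52.15 × (1/2)^0.56204 = 52.15 × 0.67734 ≈ 35.323 ng/dL.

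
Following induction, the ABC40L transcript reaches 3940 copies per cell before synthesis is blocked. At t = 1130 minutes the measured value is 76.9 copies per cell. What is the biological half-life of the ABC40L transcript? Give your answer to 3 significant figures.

A/A₀ = 76.9/3940 ≈ 0.019518.
n = log₂(51.235) ≈ 5.6791 half-lives elapsed in 1130 minutes.
t½ = 1130/5.6791 ≈ 198.98 minutes.

199 minutes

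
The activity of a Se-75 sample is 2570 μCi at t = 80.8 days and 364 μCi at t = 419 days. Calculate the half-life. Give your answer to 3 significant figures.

Over Δt = 419 − 80.8 = 338.2 days, the level fell by a factor of 2570/364 ≈ 7.0604.
n = log₂(7.0604) ≈ 2.8198 half-lives, so t½ = 338.2/2.8198 ≈ 119.94 days.

120 days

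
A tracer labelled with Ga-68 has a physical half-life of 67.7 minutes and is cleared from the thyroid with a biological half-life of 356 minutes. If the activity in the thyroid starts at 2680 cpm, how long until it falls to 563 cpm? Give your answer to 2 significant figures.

1/t_eff = 1/t_phys + 1/t_biol = 1/67.7 + 1/356 = 0.01758 per minute.
t_eff = 67.7 × 356 / (67.7 + 356) ≈ 56.883 minutes.
n = log₂(2680/563) ≈ 2.251; t = 2.251 × 56.883 ≈ 128.04 minutes.

130 minutes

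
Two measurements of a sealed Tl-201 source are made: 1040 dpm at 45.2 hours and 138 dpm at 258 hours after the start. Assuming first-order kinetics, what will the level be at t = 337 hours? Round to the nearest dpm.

65 dpm

Over Δt = 258 − 45.2 = 212.8 hours, the level fell by a factor of 1040/138 ≈ 7.5362.
n = log₂(7.5362) ≈ 2.9138 half-lives, so t½ = 212.8/2.9138 ≈ 73.031 hours.
From t = 258 to t = 337: 138 × (1/2)^((337−258)/73.031) ≈ 65.199 dpm.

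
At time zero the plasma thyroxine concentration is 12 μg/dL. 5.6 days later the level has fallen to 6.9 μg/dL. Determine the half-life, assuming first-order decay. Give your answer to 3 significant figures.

A/A₀ = 6.9/12 ≈ 0.575.
n = log₂(1.7391) ≈ 0.79837 half-lives elapsed in 5.6 days.
t½ = 5.6/0.79837 ≈ 7.0143 days.

7.01 days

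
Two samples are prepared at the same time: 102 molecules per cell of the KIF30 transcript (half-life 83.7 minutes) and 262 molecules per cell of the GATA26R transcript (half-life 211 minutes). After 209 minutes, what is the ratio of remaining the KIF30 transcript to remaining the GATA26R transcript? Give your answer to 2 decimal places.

KIF30 transcript: 102 × (1/2)^(209/83.7) = 102 × (1/2)^2.497 ≈ 18.069 molecules per cell.
GATA26R transcript: 262 × (1/2)^(209/211) = 262 × (1/2)^0.99052 ≈ 131.86 molecules per cell.
Ratio ≈ 18.069 / 131.86 ≈ 0.13702.

0.14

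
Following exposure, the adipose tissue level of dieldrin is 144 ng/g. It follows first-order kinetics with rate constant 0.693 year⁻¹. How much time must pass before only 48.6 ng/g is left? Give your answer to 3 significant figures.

t½ = ln 2 / λ = 0.69315 / 0.693 ≈ 1.0002 years.
Fraction remaining = 48.6/144 ≈ 0.3375.
n = log₂(144/48.6) = ln(2.963)/ln 2 ≈ 1.567 half-lives.
t = n × t½ = 1.567 × 1.0002 ≈ 1.5674 years.

1.57 years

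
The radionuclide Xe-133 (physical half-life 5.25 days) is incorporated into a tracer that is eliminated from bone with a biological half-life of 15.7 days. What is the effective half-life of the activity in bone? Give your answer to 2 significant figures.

1/t_eff = 1/t_phys + 1/t_biol = 1/5.25 + 1/15.7 = 0.25417 per day.
t_eff = 5.25 × 15.7 / (5.25 + 15.7) ≈ 3.9344 days.

3.9 days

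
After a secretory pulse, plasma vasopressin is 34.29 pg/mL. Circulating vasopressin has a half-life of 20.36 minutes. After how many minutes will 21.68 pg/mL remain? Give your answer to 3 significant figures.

Fraction remaining = 21.68/34.29 ≈ 0.63225.
n = log₂(34.29/21.68) = ln(1.5816)/ln 2 ≈ 0.66142 half-lives.
t = n × t½ = 0.66142 × 20.36 ≈ 13.467 minutes.

13.5 minutes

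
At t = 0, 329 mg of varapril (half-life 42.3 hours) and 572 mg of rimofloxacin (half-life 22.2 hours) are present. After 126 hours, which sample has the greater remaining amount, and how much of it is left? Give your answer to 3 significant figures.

varapril: 329 × (1/2)^2.9787 ≈ 41.736 mg.
rimofloxacin: 572 × (1/2)^5.6757 ≈ 11.19 mg.
Varapril has more remaining, at ≈ 41.736 mg.

varapril, 41.7 mg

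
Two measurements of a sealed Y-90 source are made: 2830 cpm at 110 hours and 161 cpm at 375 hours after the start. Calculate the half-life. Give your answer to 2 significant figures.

64 hours

Over Δt = 375 − 110 = 265 hours, the level fell by a factor of 2830/161 ≈ 17.578.
n = log₂(17.578) ≈ 4.1357 half-lives, so t½ = 265/4.1357 ≈ 64.077 hours.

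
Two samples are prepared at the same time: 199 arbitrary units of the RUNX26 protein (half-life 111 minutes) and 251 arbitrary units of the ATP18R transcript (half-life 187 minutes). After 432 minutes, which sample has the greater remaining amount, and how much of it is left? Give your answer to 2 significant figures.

ATP18R transcript, 51 arbitrary units

RUNX26 protein: 199 × (1/2)^3.8919 ≈ 13.405 arbitrary units.
ATP18R transcript: 251 × (1/2)^2.3102 ≈ 50.611 arbitrary units.
ATP18R transcript has more remaining, at ≈ 50.611 arbitrary units.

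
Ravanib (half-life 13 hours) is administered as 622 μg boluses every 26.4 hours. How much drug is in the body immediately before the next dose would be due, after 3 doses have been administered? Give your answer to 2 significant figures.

200 μg

The 3 doses were given 79.2, 52.8, 26.4 hours ago.
Total = 622·(1/2)^(79.2/13) + 622·(1/2)^(52.8/13) + 622·(1/2)^(26.4/13)
      = 9.1164 + 37.252 + 152.22 ≈ 198.59 μg.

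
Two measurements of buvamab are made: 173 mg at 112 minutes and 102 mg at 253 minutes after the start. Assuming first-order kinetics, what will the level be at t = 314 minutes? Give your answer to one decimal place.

81.2 mg

Over Δt = 253 − 112 = 141 minutes, the level fell by a factor of 173/102 ≈ 1.6961.
n = log₂(1.6961) ≈ 0.7622 half-lives, so t½ = 141/0.7622 ≈ 184.99 minutes.
From t = 253 to t = 314: 102 × (1/2)^((314−253)/184.99) ≈ 81.159 mg.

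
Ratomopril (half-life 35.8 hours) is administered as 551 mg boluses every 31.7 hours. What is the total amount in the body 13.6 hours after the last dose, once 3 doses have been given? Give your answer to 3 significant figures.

777 mg

The 3 doses were given 77, 45.3, 13.6 hours ago.
Total = 551·(1/2)^(77/35.8) + 551·(1/2)^(45.3/35.8) + 551·(1/2)^(13.6/35.8)
      = 124.08 + 229.21 + 423.44 ≈ 776.73 mg.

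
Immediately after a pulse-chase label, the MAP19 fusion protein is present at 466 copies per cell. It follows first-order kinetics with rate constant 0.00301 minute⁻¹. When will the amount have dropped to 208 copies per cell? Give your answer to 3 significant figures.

268 minutes

t½ = ln 2 / k = 0.69315 / 0.00301 ≈ 230.28 minutes.
Fraction remaining = 208/466 ≈ 0.44635.
n = log₂(466/208) = ln(2.2404)/ln 2 ≈ 1.1637 half-lives.
t = n × t½ = 1.1637 × 230.28 ≈ 267.99 minutes.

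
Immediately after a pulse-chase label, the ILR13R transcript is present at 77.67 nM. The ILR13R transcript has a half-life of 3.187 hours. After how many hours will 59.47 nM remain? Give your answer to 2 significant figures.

Fraction remaining = 59.47/77.67 ≈ 0.76568.
n = log₂(77.67/59.47) = ln(1.306)/ln 2 ≈ 0.3852 half-lives.
t = n × t½ = 0.3852 × 3.187 ≈ 1.2276 hours.

1.2 hours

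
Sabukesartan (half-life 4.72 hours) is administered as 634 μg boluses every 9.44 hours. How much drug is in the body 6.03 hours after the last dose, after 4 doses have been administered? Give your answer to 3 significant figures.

347 μg

The 4 doses were given 34.35, 24.91, 15.47, 6.03 hours ago.
Total = 634·(1/2)^(34.35/4.72) + 634·(1/2)^(24.91/4.72) + 634·(1/2)^(15.47/4.72) + 634·(1/2)^(6.03/4.72)
      = 4.0863 + 16.345 + 65.381 + 261.52 ≈ 347.34 μg.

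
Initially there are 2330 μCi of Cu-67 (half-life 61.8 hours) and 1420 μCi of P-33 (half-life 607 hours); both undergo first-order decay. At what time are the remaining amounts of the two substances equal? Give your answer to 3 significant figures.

49.2 hours

Set 2330·(1/2)^(t/61.8) = 1420·(1/2)^(t/607).
Taking log₂: log₂(2330/1420) = t·(1/61.8 − 1/607).
log₂(1.6408) = 0.71444; 1/61.8 − 1/607 = 0.014534.
t = 0.71444 / 0.014534 ≈ 49.157 hours.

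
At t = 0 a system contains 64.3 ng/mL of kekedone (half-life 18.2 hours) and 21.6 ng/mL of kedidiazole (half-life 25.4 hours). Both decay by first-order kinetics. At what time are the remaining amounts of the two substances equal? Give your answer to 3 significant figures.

Set 64.3·(1/2)^(t/18.2) = 21.6·(1/2)^(t/25.4).
Taking log₂: log₂(64.3/21.6) = t·(1/18.2 − 1/25.4).
log₂(2.9769) = 1.5738; 1/18.2 − 1/25.4 = 0.015575.
t = 1.5738 / 0.015575 ≈ 101.05 hours.

101 hours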